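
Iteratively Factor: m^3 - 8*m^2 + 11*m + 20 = (m + 1)*(m^2 - 9*m + 20) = (m - 4)*(m + 1)*(m - 5)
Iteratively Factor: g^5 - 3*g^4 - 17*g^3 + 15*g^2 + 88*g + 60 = (g - 3)*(g^4 - 17*g^2 - 36*g - 20) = (g - 3)*(g + 1)*(g^3 - g^2 - 16*g - 20) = (g - 5)*(g - 3)*(g + 1)*(g^2 + 4*g + 4) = (g - 5)*(g - 3)*(g + 1)*(g + 2)*(g + 2)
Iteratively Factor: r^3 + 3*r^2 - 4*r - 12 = (r + 2)*(r^2 + r - 6) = (r + 2)*(r + 3)*(r - 2)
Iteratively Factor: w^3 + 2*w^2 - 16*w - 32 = (w - 4)*(w^2 + 6*w + 8) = (w - 4)*(w + 2)*(w + 4)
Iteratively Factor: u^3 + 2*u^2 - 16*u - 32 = (u - 4)*(u^2 + 6*u + 8) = (u - 4)*(u + 4)*(u + 2)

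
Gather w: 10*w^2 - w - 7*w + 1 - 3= 10*w^2 - 8*w - 2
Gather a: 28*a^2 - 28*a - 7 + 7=28*a^2 - 28*a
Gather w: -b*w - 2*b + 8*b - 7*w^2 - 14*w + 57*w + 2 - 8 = 6*b - 7*w^2 + w*(43 - b) - 6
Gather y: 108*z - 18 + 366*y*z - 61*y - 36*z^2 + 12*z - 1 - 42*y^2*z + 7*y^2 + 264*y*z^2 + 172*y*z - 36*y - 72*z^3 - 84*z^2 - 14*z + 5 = y^2*(7 - 42*z) + y*(264*z^2 + 538*z - 97) - 72*z^3 - 120*z^2 + 106*z - 14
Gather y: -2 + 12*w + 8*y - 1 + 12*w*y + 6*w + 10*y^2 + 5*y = 18*w + 10*y^2 + y*(12*w + 13) - 3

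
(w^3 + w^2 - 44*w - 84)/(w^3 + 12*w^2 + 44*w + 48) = (w - 7)/(w + 4)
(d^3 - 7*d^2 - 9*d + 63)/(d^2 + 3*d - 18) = (d^2 - 4*d - 21)/(d + 6)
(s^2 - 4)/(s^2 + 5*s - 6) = (s^2 - 4)/(s^2 + 5*s - 6)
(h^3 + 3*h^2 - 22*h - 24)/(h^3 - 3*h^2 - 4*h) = (h + 6)/h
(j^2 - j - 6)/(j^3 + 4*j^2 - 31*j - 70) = (j - 3)/(j^2 + 2*j - 35)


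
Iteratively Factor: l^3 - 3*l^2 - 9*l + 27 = (l - 3)*(l^2 - 9) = (l - 3)^2*(l + 3)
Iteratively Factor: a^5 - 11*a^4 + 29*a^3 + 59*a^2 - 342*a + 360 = (a - 4)*(a^4 - 7*a^3 + a^2 + 63*a - 90) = (a - 4)*(a - 2)*(a^3 - 5*a^2 - 9*a + 45) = (a - 5)*(a - 4)*(a - 2)*(a^2 - 9) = (a - 5)*(a - 4)*(a - 2)*(a + 3)*(a - 3)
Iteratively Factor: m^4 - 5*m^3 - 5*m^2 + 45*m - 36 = (m - 4)*(m^3 - m^2 - 9*m + 9) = (m - 4)*(m - 3)*(m^2 + 2*m - 3) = (m - 4)*(m - 3)*(m - 1)*(m + 3)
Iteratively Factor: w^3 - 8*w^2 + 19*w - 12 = (w - 1)*(w^2 - 7*w + 12) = (w - 3)*(w - 1)*(w - 4)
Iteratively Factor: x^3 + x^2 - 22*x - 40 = (x + 4)*(x^2 - 3*x - 10) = (x - 5)*(x + 4)*(x + 2)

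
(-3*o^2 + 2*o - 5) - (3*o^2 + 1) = -6*o^2 + 2*o - 6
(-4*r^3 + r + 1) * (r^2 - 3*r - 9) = -4*r^5 + 12*r^4 + 37*r^3 - 2*r^2 - 12*r - 9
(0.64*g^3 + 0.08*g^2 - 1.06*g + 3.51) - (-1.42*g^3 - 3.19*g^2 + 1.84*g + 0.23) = 2.06*g^3 + 3.27*g^2 - 2.9*g + 3.28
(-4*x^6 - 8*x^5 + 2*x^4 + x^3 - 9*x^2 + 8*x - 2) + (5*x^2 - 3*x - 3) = -4*x^6 - 8*x^5 + 2*x^4 + x^3 - 4*x^2 + 5*x - 5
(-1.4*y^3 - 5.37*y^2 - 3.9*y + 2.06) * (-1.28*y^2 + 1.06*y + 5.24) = 1.792*y^5 + 5.3896*y^4 - 8.0362*y^3 - 34.9096*y^2 - 18.2524*y + 10.7944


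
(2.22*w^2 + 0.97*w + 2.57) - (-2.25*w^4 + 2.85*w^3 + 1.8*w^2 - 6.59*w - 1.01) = 2.25*w^4 - 2.85*w^3 + 0.42*w^2 + 7.56*w + 3.58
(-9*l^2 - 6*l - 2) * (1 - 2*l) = 18*l^3 + 3*l^2 - 2*l - 2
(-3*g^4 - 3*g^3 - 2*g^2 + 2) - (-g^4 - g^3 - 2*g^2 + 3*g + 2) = -2*g^4 - 2*g^3 - 3*g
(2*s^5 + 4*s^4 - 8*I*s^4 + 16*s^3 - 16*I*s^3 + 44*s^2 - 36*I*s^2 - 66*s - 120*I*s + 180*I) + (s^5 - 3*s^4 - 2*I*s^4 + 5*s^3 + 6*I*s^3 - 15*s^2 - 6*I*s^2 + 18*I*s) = 3*s^5 + s^4 - 10*I*s^4 + 21*s^3 - 10*I*s^3 + 29*s^2 - 42*I*s^2 - 66*s - 102*I*s + 180*I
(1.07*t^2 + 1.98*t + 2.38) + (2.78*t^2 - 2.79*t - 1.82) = 3.85*t^2 - 0.81*t + 0.56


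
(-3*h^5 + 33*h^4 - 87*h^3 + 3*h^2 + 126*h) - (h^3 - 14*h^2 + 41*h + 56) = -3*h^5 + 33*h^4 - 88*h^3 + 17*h^2 + 85*h - 56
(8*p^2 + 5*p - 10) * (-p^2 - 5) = -8*p^4 - 5*p^3 - 30*p^2 - 25*p + 50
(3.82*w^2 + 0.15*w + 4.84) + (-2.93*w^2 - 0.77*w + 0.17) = 0.89*w^2 - 0.62*w + 5.01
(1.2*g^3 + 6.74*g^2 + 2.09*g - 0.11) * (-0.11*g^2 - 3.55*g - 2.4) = -0.132*g^5 - 5.0014*g^4 - 27.0369*g^3 - 23.5834*g^2 - 4.6255*g + 0.264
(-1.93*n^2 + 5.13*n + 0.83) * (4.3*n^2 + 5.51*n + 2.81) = -8.299*n^4 + 11.4247*n^3 + 26.412*n^2 + 18.9886*n + 2.3323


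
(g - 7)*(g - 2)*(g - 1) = g^3 - 10*g^2 + 23*g - 14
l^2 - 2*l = l*(l - 2)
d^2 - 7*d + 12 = (d - 4)*(d - 3)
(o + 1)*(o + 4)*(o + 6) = o^3 + 11*o^2 + 34*o + 24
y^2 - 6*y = y*(y - 6)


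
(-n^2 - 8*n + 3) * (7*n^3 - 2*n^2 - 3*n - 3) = -7*n^5 - 54*n^4 + 40*n^3 + 21*n^2 + 15*n - 9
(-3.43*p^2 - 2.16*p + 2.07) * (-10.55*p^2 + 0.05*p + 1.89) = 36.1865*p^4 + 22.6165*p^3 - 28.4292*p^2 - 3.9789*p + 3.9123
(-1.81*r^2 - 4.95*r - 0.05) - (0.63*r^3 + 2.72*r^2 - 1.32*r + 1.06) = -0.63*r^3 - 4.53*r^2 - 3.63*r - 1.11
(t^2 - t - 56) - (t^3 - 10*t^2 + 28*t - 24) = -t^3 + 11*t^2 - 29*t - 32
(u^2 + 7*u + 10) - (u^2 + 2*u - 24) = 5*u + 34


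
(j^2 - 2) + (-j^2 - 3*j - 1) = -3*j - 3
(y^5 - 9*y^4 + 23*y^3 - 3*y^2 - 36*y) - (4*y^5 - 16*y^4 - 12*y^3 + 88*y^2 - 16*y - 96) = -3*y^5 + 7*y^4 + 35*y^3 - 91*y^2 - 20*y + 96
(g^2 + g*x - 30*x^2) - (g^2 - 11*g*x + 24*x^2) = 12*g*x - 54*x^2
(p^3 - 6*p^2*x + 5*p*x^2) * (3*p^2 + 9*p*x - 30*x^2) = 3*p^5 - 9*p^4*x - 69*p^3*x^2 + 225*p^2*x^3 - 150*p*x^4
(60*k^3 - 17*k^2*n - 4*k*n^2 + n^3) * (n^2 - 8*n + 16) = 60*k^3*n^2 - 480*k^3*n + 960*k^3 - 17*k^2*n^3 + 136*k^2*n^2 - 272*k^2*n - 4*k*n^4 + 32*k*n^3 - 64*k*n^2 + n^5 - 8*n^4 + 16*n^3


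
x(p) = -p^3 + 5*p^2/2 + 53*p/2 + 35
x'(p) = -3*p^2 + 5*p + 53/2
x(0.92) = 60.72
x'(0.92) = 28.56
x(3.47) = 115.28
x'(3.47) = 7.73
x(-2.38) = -0.43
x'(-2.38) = -2.39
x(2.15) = 93.59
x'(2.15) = 23.38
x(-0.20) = 29.81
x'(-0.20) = 25.38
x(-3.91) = 29.38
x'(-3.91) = -38.91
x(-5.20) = 105.41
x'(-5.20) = -80.62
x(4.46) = 114.20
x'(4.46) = -10.87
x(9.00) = -253.00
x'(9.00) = -171.50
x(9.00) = -253.00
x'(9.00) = -171.50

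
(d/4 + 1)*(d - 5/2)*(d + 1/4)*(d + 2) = d^4/4 + 15*d^3/16 - 49*d^2/32 - 87*d/16 - 5/4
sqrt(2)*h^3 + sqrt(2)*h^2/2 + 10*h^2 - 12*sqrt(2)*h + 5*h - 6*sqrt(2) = (h - sqrt(2))*(h + 6*sqrt(2))*(sqrt(2)*h + sqrt(2)/2)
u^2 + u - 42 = (u - 6)*(u + 7)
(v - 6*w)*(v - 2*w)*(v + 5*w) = v^3 - 3*v^2*w - 28*v*w^2 + 60*w^3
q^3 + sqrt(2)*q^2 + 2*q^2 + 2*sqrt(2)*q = q*(q + 2)*(q + sqrt(2))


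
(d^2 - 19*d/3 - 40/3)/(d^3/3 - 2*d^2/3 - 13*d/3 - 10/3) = (-3*d^2 + 19*d + 40)/(-d^3 + 2*d^2 + 13*d + 10)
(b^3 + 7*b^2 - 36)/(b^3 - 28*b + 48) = (b + 3)/(b - 4)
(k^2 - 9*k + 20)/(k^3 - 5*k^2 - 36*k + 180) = (k - 4)/(k^2 - 36)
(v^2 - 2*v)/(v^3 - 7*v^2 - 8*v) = (2 - v)/(-v^2 + 7*v + 8)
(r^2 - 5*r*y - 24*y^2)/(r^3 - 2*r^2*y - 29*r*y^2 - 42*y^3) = (-r + 8*y)/(-r^2 + 5*r*y + 14*y^2)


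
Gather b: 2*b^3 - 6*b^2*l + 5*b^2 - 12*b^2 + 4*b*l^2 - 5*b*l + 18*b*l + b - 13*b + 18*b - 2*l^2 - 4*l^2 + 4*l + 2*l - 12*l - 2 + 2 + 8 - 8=2*b^3 + b^2*(-6*l - 7) + b*(4*l^2 + 13*l + 6) - 6*l^2 - 6*l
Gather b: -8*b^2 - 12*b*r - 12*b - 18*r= -8*b^2 + b*(-12*r - 12) - 18*r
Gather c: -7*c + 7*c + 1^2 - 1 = 0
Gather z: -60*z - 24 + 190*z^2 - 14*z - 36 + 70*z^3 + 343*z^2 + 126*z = 70*z^3 + 533*z^2 + 52*z - 60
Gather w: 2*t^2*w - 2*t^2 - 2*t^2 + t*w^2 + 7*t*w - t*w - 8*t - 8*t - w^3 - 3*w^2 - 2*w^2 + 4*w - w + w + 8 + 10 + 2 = -4*t^2 - 16*t - w^3 + w^2*(t - 5) + w*(2*t^2 + 6*t + 4) + 20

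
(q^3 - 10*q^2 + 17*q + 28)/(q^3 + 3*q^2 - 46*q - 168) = (q^2 - 3*q - 4)/(q^2 + 10*q + 24)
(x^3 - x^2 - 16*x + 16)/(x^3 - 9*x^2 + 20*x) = (x^2 + 3*x - 4)/(x*(x - 5))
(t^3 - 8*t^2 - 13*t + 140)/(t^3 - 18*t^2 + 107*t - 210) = (t + 4)/(t - 6)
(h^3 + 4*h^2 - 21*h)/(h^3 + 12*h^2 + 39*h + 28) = h*(h - 3)/(h^2 + 5*h + 4)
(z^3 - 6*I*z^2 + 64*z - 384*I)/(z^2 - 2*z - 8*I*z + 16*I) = (z^2 + 2*I*z + 48)/(z - 2)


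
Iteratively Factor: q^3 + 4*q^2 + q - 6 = (q - 1)*(q^2 + 5*q + 6) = (q - 1)*(q + 3)*(q + 2)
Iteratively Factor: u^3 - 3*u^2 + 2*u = (u - 1)*(u^2 - 2*u) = (u - 2)*(u - 1)*(u)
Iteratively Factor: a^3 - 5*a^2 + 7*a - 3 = (a - 1)*(a^2 - 4*a + 3) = (a - 3)*(a - 1)*(a - 1)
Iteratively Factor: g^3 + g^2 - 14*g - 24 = (g - 4)*(g^2 + 5*g + 6) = (g - 4)*(g + 3)*(g + 2)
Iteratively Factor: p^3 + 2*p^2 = (p)*(p^2 + 2*p) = p*(p + 2)*(p)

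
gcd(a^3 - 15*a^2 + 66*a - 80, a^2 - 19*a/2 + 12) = a - 8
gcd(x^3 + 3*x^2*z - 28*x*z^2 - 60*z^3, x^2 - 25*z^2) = x - 5*z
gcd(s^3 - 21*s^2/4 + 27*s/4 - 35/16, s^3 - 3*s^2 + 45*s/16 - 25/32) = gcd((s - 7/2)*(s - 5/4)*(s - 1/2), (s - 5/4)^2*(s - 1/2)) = s^2 - 7*s/4 + 5/8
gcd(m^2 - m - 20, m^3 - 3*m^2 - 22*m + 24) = m + 4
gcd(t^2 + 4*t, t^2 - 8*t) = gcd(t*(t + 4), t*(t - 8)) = t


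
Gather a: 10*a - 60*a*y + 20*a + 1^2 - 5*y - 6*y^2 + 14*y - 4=a*(30 - 60*y) - 6*y^2 + 9*y - 3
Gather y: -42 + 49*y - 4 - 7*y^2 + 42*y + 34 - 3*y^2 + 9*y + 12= -10*y^2 + 100*y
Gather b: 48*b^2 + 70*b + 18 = 48*b^2 + 70*b + 18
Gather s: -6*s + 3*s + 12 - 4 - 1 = 7 - 3*s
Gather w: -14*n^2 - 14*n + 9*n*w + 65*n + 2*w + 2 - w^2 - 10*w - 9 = -14*n^2 + 51*n - w^2 + w*(9*n - 8) - 7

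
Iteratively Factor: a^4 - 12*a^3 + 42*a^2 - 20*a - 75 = (a - 5)*(a^3 - 7*a^2 + 7*a + 15) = (a - 5)*(a - 3)*(a^2 - 4*a - 5) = (a - 5)*(a - 3)*(a + 1)*(a - 5)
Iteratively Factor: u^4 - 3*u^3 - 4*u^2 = (u)*(u^3 - 3*u^2 - 4*u) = u*(u + 1)*(u^2 - 4*u) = u*(u - 4)*(u + 1)*(u)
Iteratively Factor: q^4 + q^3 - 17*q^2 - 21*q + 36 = (q + 3)*(q^3 - 2*q^2 - 11*q + 12) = (q + 3)^2*(q^2 - 5*q + 4) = (q - 1)*(q + 3)^2*(q - 4)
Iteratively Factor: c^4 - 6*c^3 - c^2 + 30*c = (c - 3)*(c^3 - 3*c^2 - 10*c) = (c - 3)*(c + 2)*(c^2 - 5*c) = c*(c - 3)*(c + 2)*(c - 5)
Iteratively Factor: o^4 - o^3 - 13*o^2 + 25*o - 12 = (o - 1)*(o^3 - 13*o + 12) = (o - 1)^2*(o^2 + o - 12) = (o - 3)*(o - 1)^2*(o + 4)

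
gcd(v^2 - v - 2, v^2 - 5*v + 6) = v - 2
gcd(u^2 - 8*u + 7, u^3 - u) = u - 1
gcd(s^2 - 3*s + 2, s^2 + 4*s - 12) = s - 2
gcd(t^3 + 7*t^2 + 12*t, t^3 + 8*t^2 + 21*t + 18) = t + 3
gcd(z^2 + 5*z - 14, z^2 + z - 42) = z + 7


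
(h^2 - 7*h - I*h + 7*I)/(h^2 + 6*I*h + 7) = (h - 7)/(h + 7*I)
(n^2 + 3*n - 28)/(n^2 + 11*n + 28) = (n - 4)/(n + 4)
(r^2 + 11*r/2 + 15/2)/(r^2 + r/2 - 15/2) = (2*r + 5)/(2*r - 5)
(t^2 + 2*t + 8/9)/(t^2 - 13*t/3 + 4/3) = (9*t^2 + 18*t + 8)/(3*(3*t^2 - 13*t + 4))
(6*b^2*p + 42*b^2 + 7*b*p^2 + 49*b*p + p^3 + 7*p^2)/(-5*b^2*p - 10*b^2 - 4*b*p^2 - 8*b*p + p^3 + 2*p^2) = (6*b*p + 42*b + p^2 + 7*p)/(-5*b*p - 10*b + p^2 + 2*p)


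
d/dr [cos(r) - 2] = -sin(r)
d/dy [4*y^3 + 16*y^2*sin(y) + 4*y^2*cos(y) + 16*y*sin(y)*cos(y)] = -4*y^2*sin(y) + 16*y^2*cos(y) + 12*y^2 + 32*y*sin(y) + 8*y*cos(y) + 16*y*cos(2*y) + 8*sin(2*y)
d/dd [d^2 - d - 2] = 2*d - 1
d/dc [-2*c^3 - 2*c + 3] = -6*c^2 - 2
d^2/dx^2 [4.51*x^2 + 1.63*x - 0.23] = 9.02000000000000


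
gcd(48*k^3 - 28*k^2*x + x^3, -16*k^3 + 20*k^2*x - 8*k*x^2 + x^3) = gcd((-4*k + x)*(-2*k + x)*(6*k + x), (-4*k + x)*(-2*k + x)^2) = 8*k^2 - 6*k*x + x^2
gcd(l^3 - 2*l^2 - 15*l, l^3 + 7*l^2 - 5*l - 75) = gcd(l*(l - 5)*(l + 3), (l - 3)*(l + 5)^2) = 1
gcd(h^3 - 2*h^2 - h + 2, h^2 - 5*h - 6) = h + 1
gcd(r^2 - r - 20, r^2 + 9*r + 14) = 1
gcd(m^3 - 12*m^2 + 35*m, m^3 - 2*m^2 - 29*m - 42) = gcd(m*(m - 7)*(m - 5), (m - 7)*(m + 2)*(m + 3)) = m - 7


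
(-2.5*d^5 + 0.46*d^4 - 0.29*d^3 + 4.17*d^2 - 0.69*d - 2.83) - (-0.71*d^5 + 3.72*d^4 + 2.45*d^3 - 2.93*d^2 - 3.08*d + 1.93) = -1.79*d^5 - 3.26*d^4 - 2.74*d^3 + 7.1*d^2 + 2.39*d - 4.76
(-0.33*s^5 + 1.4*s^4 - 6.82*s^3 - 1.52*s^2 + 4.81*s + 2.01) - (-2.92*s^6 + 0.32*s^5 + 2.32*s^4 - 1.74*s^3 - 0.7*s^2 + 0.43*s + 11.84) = 2.92*s^6 - 0.65*s^5 - 0.92*s^4 - 5.08*s^3 - 0.82*s^2 + 4.38*s - 9.83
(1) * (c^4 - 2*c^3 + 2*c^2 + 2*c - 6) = c^4 - 2*c^3 + 2*c^2 + 2*c - 6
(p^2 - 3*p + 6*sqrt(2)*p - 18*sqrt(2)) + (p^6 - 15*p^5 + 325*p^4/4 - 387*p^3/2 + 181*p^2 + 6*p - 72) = p^6 - 15*p^5 + 325*p^4/4 - 387*p^3/2 + 182*p^2 + 3*p + 6*sqrt(2)*p - 72 - 18*sqrt(2)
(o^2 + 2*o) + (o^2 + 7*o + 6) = 2*o^2 + 9*o + 6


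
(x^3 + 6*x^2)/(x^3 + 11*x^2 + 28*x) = x*(x + 6)/(x^2 + 11*x + 28)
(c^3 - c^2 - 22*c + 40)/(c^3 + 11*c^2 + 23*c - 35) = (c^2 - 6*c + 8)/(c^2 + 6*c - 7)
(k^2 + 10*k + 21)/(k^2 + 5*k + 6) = (k + 7)/(k + 2)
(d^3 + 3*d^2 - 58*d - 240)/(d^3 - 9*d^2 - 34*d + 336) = (d + 5)/(d - 7)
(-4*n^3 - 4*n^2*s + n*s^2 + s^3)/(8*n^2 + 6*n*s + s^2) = (-2*n^2 - n*s + s^2)/(4*n + s)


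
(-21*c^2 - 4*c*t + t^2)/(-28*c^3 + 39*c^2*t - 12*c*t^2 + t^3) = (3*c + t)/(4*c^2 - 5*c*t + t^2)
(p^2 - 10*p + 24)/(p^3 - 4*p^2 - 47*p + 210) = (p - 4)/(p^2 + 2*p - 35)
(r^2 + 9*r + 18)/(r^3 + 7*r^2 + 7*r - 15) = (r + 6)/(r^2 + 4*r - 5)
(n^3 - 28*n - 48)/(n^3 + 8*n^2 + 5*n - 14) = (n^2 - 2*n - 24)/(n^2 + 6*n - 7)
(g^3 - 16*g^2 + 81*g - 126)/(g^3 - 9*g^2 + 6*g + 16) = (g^3 - 16*g^2 + 81*g - 126)/(g^3 - 9*g^2 + 6*g + 16)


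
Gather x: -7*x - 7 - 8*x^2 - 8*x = -8*x^2 - 15*x - 7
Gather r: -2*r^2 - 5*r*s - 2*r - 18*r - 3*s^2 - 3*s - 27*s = -2*r^2 + r*(-5*s - 20) - 3*s^2 - 30*s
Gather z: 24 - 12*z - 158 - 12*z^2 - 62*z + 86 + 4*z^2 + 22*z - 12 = -8*z^2 - 52*z - 60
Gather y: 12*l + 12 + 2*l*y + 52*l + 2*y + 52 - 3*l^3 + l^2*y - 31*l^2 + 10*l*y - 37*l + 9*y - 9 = -3*l^3 - 31*l^2 + 27*l + y*(l^2 + 12*l + 11) + 55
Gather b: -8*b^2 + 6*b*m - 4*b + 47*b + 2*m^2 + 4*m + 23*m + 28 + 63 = -8*b^2 + b*(6*m + 43) + 2*m^2 + 27*m + 91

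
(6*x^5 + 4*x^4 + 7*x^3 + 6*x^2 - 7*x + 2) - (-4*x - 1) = 6*x^5 + 4*x^4 + 7*x^3 + 6*x^2 - 3*x + 3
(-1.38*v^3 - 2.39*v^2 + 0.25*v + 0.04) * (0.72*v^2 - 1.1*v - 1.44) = -0.9936*v^5 - 0.2028*v^4 + 4.7962*v^3 + 3.1954*v^2 - 0.404*v - 0.0576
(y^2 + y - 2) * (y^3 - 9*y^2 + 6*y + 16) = y^5 - 8*y^4 - 5*y^3 + 40*y^2 + 4*y - 32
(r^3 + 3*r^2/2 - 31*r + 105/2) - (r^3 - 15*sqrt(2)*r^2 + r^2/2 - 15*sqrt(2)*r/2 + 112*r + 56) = r^2 + 15*sqrt(2)*r^2 - 143*r + 15*sqrt(2)*r/2 - 7/2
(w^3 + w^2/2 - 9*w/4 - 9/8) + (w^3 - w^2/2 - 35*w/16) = 2*w^3 - 71*w/16 - 9/8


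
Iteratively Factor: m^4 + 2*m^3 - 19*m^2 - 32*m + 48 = (m + 3)*(m^3 - m^2 - 16*m + 16) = (m - 4)*(m + 3)*(m^2 + 3*m - 4) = (m - 4)*(m + 3)*(m + 4)*(m - 1)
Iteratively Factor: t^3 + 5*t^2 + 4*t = (t)*(t^2 + 5*t + 4) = t*(t + 4)*(t + 1)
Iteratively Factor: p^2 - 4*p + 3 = (p - 3)*(p - 1)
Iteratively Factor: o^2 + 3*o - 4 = (o + 4)*(o - 1)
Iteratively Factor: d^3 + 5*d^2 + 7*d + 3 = (d + 3)*(d^2 + 2*d + 1) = (d + 1)*(d + 3)*(d + 1)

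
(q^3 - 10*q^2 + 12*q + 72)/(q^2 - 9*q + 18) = (q^2 - 4*q - 12)/(q - 3)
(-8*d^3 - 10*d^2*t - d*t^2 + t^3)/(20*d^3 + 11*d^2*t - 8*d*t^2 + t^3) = (2*d + t)/(-5*d + t)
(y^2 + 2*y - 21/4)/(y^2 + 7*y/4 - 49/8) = 2*(2*y - 3)/(4*y - 7)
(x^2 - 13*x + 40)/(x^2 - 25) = (x - 8)/(x + 5)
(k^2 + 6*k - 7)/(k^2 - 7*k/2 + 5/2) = 2*(k + 7)/(2*k - 5)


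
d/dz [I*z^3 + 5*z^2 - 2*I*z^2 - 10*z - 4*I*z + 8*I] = 3*I*z^2 + z*(10 - 4*I) - 10 - 4*I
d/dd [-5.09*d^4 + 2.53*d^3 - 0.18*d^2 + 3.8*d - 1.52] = -20.36*d^3 + 7.59*d^2 - 0.36*d + 3.8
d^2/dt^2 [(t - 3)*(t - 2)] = 2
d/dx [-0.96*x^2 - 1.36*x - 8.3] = -1.92*x - 1.36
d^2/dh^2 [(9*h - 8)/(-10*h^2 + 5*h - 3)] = 10*(-5*(4*h - 1)^2*(9*h - 8) + (54*h - 25)*(10*h^2 - 5*h + 3))/(10*h^2 - 5*h + 3)^3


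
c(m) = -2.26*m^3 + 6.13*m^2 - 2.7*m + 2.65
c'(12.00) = -831.90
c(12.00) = -3052.31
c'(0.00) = -2.70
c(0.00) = 2.65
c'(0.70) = 2.56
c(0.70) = 2.99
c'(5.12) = -117.66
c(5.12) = -153.81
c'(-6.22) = -341.26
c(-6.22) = 800.45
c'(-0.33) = -7.48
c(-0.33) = 4.29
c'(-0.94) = -20.22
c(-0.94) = 12.48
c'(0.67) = 2.47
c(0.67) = 2.91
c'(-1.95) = -52.39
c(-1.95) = 47.98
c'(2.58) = -16.20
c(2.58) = -2.32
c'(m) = -6.78*m^2 + 12.26*m - 2.7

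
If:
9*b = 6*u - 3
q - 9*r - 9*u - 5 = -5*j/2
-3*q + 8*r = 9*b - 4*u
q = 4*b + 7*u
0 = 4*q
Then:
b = -7/29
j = 737/580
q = 0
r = -79/232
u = 4/29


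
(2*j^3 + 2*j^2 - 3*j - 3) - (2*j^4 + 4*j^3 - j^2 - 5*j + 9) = -2*j^4 - 2*j^3 + 3*j^2 + 2*j - 12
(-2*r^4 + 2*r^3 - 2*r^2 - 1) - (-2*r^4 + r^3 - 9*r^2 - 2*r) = r^3 + 7*r^2 + 2*r - 1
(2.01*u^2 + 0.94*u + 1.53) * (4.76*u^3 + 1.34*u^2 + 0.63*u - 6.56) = 9.5676*u^5 + 7.1678*u^4 + 9.8087*u^3 - 10.5432*u^2 - 5.2025*u - 10.0368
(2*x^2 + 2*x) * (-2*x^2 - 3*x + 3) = -4*x^4 - 10*x^3 + 6*x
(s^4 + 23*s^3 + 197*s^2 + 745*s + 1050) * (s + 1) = s^5 + 24*s^4 + 220*s^3 + 942*s^2 + 1795*s + 1050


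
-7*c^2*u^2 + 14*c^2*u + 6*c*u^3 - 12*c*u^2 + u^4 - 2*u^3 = u*(-c + u)*(7*c + u)*(u - 2)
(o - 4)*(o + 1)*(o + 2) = o^3 - o^2 - 10*o - 8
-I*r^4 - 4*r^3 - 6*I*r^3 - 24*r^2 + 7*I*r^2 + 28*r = r*(r + 7)*(r - 4*I)*(-I*r + I)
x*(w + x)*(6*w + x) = 6*w^2*x + 7*w*x^2 + x^3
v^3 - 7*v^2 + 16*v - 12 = (v - 3)*(v - 2)^2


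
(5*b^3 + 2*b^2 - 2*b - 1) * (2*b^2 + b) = 10*b^5 + 9*b^4 - 2*b^3 - 4*b^2 - b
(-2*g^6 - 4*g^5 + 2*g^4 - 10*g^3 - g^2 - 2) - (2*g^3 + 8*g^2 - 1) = -2*g^6 - 4*g^5 + 2*g^4 - 12*g^3 - 9*g^2 - 1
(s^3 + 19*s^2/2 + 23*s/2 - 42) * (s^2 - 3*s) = s^5 + 13*s^4/2 - 17*s^3 - 153*s^2/2 + 126*s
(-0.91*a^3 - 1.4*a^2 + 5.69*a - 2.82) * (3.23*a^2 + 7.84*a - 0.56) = -2.9393*a^5 - 11.6564*a^4 + 7.9123*a^3 + 36.285*a^2 - 25.2952*a + 1.5792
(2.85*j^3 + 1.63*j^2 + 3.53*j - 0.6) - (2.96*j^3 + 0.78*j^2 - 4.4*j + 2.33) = -0.11*j^3 + 0.85*j^2 + 7.93*j - 2.93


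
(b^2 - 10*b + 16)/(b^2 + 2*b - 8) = (b - 8)/(b + 4)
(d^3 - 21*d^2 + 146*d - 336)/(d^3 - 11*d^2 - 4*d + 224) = (d - 6)/(d + 4)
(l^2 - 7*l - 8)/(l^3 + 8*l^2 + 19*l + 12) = (l - 8)/(l^2 + 7*l + 12)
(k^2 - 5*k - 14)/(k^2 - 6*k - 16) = (k - 7)/(k - 8)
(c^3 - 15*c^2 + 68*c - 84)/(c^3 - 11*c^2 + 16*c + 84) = (c - 2)/(c + 2)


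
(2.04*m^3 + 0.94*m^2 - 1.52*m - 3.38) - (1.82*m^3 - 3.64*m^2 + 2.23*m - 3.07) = 0.22*m^3 + 4.58*m^2 - 3.75*m - 0.31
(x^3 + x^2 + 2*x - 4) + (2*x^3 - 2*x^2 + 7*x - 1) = 3*x^3 - x^2 + 9*x - 5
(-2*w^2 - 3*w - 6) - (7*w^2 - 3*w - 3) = -9*w^2 - 3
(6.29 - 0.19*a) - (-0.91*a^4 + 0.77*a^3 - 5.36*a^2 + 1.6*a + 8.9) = 0.91*a^4 - 0.77*a^3 + 5.36*a^2 - 1.79*a - 2.61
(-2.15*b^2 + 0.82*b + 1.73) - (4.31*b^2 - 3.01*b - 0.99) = -6.46*b^2 + 3.83*b + 2.72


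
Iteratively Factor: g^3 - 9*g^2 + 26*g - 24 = (g - 4)*(g^2 - 5*g + 6) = (g - 4)*(g - 2)*(g - 3)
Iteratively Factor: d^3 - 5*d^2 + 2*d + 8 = (d - 4)*(d^2 - d - 2) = (d - 4)*(d - 2)*(d + 1)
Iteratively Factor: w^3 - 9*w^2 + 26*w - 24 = (w - 3)*(w^2 - 6*w + 8) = (w - 4)*(w - 3)*(w - 2)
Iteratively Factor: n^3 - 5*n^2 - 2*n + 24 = (n + 2)*(n^2 - 7*n + 12) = (n - 3)*(n + 2)*(n - 4)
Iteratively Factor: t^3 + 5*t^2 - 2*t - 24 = (t + 3)*(t^2 + 2*t - 8) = (t + 3)*(t + 4)*(t - 2)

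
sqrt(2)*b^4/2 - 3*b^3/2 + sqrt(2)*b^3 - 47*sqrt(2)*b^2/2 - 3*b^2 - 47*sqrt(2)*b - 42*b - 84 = (b + 2)*(b - 6*sqrt(2))*(b + 7*sqrt(2)/2)*(sqrt(2)*b/2 + 1)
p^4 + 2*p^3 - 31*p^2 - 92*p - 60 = (p - 6)*(p + 1)*(p + 2)*(p + 5)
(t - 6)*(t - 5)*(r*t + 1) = r*t^3 - 11*r*t^2 + 30*r*t + t^2 - 11*t + 30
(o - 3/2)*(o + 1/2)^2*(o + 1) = o^4 + o^3/2 - 7*o^2/4 - 13*o/8 - 3/8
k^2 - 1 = (k - 1)*(k + 1)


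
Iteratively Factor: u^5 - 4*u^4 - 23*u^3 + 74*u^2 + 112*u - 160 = (u - 4)*(u^4 - 23*u^2 - 18*u + 40) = (u - 4)*(u - 1)*(u^3 + u^2 - 22*u - 40) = (u - 4)*(u - 1)*(u + 4)*(u^2 - 3*u - 10) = (u - 4)*(u - 1)*(u + 2)*(u + 4)*(u - 5)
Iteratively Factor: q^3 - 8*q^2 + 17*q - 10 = (q - 5)*(q^2 - 3*q + 2) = (q - 5)*(q - 2)*(q - 1)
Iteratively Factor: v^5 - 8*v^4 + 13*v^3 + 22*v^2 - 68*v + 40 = (v - 1)*(v^4 - 7*v^3 + 6*v^2 + 28*v - 40) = (v - 1)*(v + 2)*(v^3 - 9*v^2 + 24*v - 20) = (v - 2)*(v - 1)*(v + 2)*(v^2 - 7*v + 10) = (v - 2)^2*(v - 1)*(v + 2)*(v - 5)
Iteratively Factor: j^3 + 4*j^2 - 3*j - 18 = (j - 2)*(j^2 + 6*j + 9) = (j - 2)*(j + 3)*(j + 3)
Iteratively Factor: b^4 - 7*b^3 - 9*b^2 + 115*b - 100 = (b - 1)*(b^3 - 6*b^2 - 15*b + 100) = (b - 5)*(b - 1)*(b^2 - b - 20) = (b - 5)*(b - 1)*(b + 4)*(b - 5)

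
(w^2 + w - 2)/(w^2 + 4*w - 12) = (w^2 + w - 2)/(w^2 + 4*w - 12)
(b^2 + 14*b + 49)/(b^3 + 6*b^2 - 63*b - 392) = 1/(b - 8)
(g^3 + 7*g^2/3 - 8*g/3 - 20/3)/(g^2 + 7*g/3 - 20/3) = (g^2 + 4*g + 4)/(g + 4)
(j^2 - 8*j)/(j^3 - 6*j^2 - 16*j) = 1/(j + 2)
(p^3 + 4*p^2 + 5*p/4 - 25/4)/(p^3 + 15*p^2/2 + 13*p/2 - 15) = (p + 5/2)/(p + 6)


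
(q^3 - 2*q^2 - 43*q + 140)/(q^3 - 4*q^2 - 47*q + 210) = (q - 4)/(q - 6)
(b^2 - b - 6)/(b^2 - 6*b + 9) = (b + 2)/(b - 3)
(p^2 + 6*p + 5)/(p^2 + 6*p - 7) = (p^2 + 6*p + 5)/(p^2 + 6*p - 7)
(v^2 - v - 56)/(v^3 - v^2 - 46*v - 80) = (v + 7)/(v^2 + 7*v + 10)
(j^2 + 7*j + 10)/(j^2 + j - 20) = (j + 2)/(j - 4)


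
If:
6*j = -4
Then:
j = -2/3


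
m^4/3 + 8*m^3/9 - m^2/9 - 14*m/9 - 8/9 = (m/3 + 1/3)*(m - 4/3)*(m + 1)*(m + 2)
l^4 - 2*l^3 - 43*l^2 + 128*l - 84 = (l - 6)*(l - 2)*(l - 1)*(l + 7)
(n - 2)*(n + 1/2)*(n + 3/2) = n^3 - 13*n/4 - 3/2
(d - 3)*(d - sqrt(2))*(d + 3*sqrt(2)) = d^3 - 3*d^2 + 2*sqrt(2)*d^2 - 6*sqrt(2)*d - 6*d + 18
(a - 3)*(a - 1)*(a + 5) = a^3 + a^2 - 17*a + 15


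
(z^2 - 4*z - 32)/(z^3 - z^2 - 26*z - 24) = (z - 8)/(z^2 - 5*z - 6)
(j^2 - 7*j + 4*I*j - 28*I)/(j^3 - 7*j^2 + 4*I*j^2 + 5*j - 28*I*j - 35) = (j + 4*I)/(j^2 + 4*I*j + 5)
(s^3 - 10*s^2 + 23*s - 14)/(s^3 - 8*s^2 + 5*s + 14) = (s - 1)/(s + 1)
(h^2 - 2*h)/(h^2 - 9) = h*(h - 2)/(h^2 - 9)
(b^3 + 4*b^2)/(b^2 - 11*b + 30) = b^2*(b + 4)/(b^2 - 11*b + 30)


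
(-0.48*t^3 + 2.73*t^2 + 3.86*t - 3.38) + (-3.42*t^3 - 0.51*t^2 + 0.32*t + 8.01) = -3.9*t^3 + 2.22*t^2 + 4.18*t + 4.63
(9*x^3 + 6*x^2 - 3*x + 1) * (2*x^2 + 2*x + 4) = 18*x^5 + 30*x^4 + 42*x^3 + 20*x^2 - 10*x + 4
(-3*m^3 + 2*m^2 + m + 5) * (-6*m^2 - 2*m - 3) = 18*m^5 - 6*m^4 - m^3 - 38*m^2 - 13*m - 15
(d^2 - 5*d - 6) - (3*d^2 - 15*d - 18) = -2*d^2 + 10*d + 12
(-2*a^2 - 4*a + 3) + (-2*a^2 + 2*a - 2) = -4*a^2 - 2*a + 1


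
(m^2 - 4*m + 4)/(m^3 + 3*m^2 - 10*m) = (m - 2)/(m*(m + 5))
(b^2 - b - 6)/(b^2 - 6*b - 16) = (b - 3)/(b - 8)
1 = 1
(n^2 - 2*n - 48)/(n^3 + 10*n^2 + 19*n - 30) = (n - 8)/(n^2 + 4*n - 5)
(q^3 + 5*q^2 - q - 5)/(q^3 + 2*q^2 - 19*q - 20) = (q - 1)/(q - 4)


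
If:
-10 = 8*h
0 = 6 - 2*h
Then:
No Solution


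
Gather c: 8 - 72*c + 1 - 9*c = 9 - 81*c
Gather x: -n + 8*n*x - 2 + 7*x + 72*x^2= -n + 72*x^2 + x*(8*n + 7) - 2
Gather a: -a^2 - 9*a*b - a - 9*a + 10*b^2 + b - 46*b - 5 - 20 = -a^2 + a*(-9*b - 10) + 10*b^2 - 45*b - 25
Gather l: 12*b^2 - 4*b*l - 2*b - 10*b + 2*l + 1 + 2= 12*b^2 - 12*b + l*(2 - 4*b) + 3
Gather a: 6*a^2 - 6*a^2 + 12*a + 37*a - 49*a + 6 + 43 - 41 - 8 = 0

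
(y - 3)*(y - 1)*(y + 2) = y^3 - 2*y^2 - 5*y + 6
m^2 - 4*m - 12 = (m - 6)*(m + 2)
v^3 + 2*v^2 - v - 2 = (v - 1)*(v + 1)*(v + 2)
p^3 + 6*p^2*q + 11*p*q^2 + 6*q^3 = (p + q)*(p + 2*q)*(p + 3*q)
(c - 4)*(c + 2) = c^2 - 2*c - 8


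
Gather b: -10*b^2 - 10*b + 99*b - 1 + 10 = -10*b^2 + 89*b + 9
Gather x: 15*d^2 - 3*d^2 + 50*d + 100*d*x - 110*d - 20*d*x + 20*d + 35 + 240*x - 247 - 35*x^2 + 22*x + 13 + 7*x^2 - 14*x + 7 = 12*d^2 - 40*d - 28*x^2 + x*(80*d + 248) - 192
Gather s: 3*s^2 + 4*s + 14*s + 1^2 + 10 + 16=3*s^2 + 18*s + 27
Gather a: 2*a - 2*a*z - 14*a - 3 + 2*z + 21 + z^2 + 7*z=a*(-2*z - 12) + z^2 + 9*z + 18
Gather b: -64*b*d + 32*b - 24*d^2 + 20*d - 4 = b*(32 - 64*d) - 24*d^2 + 20*d - 4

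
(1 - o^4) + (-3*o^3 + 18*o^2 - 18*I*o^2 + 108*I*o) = -o^4 - 3*o^3 + 18*o^2 - 18*I*o^2 + 108*I*o + 1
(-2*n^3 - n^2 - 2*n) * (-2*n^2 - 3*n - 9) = 4*n^5 + 8*n^4 + 25*n^3 + 15*n^2 + 18*n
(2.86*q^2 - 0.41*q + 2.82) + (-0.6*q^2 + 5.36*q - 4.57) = 2.26*q^2 + 4.95*q - 1.75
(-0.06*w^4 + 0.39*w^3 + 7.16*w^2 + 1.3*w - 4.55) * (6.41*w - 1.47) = -0.3846*w^5 + 2.5881*w^4 + 45.3223*w^3 - 2.1922*w^2 - 31.0765*w + 6.6885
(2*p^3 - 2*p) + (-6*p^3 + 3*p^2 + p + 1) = -4*p^3 + 3*p^2 - p + 1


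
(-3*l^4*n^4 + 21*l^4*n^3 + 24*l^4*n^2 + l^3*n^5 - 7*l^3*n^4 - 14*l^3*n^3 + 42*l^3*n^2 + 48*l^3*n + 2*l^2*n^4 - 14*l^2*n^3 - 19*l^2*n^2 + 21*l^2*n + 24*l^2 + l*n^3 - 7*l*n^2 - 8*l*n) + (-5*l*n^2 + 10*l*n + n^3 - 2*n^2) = -3*l^4*n^4 + 21*l^4*n^3 + 24*l^4*n^2 + l^3*n^5 - 7*l^3*n^4 - 14*l^3*n^3 + 42*l^3*n^2 + 48*l^3*n + 2*l^2*n^4 - 14*l^2*n^3 - 19*l^2*n^2 + 21*l^2*n + 24*l^2 + l*n^3 - 12*l*n^2 + 2*l*n + n^3 - 2*n^2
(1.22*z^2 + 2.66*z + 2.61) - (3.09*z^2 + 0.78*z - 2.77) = -1.87*z^2 + 1.88*z + 5.38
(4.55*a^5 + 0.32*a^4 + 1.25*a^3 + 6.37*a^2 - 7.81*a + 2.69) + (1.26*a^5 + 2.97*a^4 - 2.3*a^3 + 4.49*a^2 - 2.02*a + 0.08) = 5.81*a^5 + 3.29*a^4 - 1.05*a^3 + 10.86*a^2 - 9.83*a + 2.77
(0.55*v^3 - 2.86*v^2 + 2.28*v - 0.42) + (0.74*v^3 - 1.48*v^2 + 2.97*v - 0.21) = 1.29*v^3 - 4.34*v^2 + 5.25*v - 0.63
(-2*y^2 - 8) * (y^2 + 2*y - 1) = -2*y^4 - 4*y^3 - 6*y^2 - 16*y + 8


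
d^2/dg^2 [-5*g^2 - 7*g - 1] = -10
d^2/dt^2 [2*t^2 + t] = 4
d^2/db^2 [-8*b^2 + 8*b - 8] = -16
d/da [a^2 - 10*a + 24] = 2*a - 10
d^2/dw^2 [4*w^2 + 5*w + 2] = 8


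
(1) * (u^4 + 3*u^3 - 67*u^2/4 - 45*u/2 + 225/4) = u^4 + 3*u^3 - 67*u^2/4 - 45*u/2 + 225/4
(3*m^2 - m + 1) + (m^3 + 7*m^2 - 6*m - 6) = m^3 + 10*m^2 - 7*m - 5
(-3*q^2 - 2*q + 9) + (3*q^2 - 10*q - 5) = 4 - 12*q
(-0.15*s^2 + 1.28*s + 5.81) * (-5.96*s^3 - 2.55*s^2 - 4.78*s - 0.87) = 0.894*s^5 - 7.2463*s^4 - 37.1746*s^3 - 20.8034*s^2 - 28.8854*s - 5.0547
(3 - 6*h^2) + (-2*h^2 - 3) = -8*h^2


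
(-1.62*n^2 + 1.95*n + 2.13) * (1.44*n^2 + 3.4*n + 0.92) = -2.3328*n^4 - 2.7*n^3 + 8.2068*n^2 + 9.036*n + 1.9596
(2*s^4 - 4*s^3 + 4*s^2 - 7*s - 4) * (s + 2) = 2*s^5 - 4*s^3 + s^2 - 18*s - 8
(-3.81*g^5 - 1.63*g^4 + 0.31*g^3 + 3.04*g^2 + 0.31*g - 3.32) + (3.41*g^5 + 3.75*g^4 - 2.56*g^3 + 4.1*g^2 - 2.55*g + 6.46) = -0.4*g^5 + 2.12*g^4 - 2.25*g^3 + 7.14*g^2 - 2.24*g + 3.14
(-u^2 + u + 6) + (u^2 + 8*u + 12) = 9*u + 18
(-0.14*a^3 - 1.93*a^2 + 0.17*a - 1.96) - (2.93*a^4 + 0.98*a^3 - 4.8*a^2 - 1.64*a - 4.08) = -2.93*a^4 - 1.12*a^3 + 2.87*a^2 + 1.81*a + 2.12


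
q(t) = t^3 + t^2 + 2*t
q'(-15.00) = 647.00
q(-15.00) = -3180.00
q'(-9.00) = 227.00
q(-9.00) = -666.00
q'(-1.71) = 7.35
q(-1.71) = -5.50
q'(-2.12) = 11.24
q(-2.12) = -9.27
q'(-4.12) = 44.68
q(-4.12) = -61.20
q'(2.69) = 29.09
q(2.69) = 32.08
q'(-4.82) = 62.06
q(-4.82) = -98.39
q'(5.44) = 101.66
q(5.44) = 201.46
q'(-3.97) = 41.34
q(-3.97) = -54.75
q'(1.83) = 15.71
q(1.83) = 13.14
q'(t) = 3*t^2 + 2*t + 2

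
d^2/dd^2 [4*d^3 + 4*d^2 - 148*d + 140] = 24*d + 8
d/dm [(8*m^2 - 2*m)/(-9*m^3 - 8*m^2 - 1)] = 2*(m^2*(4*m - 1)*(27*m + 16) + (1 - 8*m)*(9*m^3 + 8*m^2 + 1))/(9*m^3 + 8*m^2 + 1)^2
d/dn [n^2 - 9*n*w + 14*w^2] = 2*n - 9*w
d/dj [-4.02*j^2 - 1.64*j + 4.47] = -8.04*j - 1.64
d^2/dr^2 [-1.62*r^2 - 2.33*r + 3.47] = -3.24000000000000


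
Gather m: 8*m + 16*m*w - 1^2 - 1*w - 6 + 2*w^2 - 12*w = m*(16*w + 8) + 2*w^2 - 13*w - 7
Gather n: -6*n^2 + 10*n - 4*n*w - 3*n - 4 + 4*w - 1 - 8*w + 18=-6*n^2 + n*(7 - 4*w) - 4*w + 13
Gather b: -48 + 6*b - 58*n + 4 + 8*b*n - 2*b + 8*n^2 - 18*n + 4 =b*(8*n + 4) + 8*n^2 - 76*n - 40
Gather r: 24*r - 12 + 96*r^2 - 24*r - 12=96*r^2 - 24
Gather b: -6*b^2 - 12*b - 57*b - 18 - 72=-6*b^2 - 69*b - 90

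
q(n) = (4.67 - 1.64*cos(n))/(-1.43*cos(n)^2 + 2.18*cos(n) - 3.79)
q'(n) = (4.67 - 1.64*cos(n))*(-2.86*sin(n)*cos(n) + 2.18*sin(n))/(-1.43*cos(n)^2 + 2.18*cos(n) - 3.79)^2 + 1.64*sin(n)/(-1.43*cos(n)^2 + 2.18*cos(n) - 3.79) = (2.3452*cos(n)^2 - 13.3562*cos(n) + 3.965)*sin(n)/(2.0449*cos(n)^4 - 6.2348*cos(n)^3 + 15.5918*cos(n)^2 - 16.5244*cos(n) + 14.3641)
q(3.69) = -0.91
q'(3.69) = -0.20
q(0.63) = -1.13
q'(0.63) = -0.36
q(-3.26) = -0.86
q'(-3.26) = 0.04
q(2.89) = -0.86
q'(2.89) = 0.09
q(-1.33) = -1.28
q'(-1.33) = -0.08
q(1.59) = -1.23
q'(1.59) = 0.29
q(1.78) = -1.16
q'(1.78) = 0.36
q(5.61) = -1.14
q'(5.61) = 0.36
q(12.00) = -1.11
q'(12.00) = 0.34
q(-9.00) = -0.89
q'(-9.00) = -0.15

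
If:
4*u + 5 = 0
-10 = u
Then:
No Solution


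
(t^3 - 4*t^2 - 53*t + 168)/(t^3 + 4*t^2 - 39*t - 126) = (t^2 - 11*t + 24)/(t^2 - 3*t - 18)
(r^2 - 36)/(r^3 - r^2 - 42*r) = (r - 6)/(r*(r - 7))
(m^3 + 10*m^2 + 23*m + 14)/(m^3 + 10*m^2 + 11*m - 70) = (m^2 + 3*m + 2)/(m^2 + 3*m - 10)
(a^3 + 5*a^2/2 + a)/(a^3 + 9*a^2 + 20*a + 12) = a*(2*a + 1)/(2*(a^2 + 7*a + 6))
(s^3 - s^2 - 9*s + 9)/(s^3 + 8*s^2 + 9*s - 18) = (s - 3)/(s + 6)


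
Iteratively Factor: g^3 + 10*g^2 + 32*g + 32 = (g + 4)*(g^2 + 6*g + 8) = (g + 2)*(g + 4)*(g + 4)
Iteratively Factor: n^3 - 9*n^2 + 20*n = (n - 5)*(n^2 - 4*n) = n*(n - 5)*(n - 4)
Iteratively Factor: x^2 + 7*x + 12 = (x + 4)*(x + 3)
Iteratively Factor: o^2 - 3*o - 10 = (o - 5)*(o + 2)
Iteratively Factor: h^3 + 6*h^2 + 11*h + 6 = (h + 2)*(h^2 + 4*h + 3) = (h + 1)*(h + 2)*(h + 3)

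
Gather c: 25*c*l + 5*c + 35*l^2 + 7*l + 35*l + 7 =c*(25*l + 5) + 35*l^2 + 42*l + 7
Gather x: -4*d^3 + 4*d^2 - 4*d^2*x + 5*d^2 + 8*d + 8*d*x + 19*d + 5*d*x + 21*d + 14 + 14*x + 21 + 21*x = -4*d^3 + 9*d^2 + 48*d + x*(-4*d^2 + 13*d + 35) + 35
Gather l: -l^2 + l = -l^2 + l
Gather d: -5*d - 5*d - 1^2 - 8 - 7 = -10*d - 16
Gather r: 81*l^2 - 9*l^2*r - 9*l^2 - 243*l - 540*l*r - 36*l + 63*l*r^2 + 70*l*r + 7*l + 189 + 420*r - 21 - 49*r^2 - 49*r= 72*l^2 - 272*l + r^2*(63*l - 49) + r*(-9*l^2 - 470*l + 371) + 168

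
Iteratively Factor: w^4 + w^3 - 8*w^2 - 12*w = (w)*(w^3 + w^2 - 8*w - 12) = w*(w + 2)*(w^2 - w - 6) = w*(w - 3)*(w + 2)*(w + 2)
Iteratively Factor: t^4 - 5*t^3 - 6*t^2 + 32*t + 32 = (t - 4)*(t^3 - t^2 - 10*t - 8) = (t - 4)^2*(t^2 + 3*t + 2) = (t - 4)^2*(t + 2)*(t + 1)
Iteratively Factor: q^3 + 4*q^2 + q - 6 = (q + 3)*(q^2 + q - 2) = (q - 1)*(q + 3)*(q + 2)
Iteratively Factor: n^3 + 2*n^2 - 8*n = (n - 2)*(n^2 + 4*n) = n*(n - 2)*(n + 4)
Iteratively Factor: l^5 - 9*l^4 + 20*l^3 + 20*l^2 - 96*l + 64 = (l - 4)*(l^4 - 5*l^3 + 20*l - 16) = (l - 4)*(l - 1)*(l^3 - 4*l^2 - 4*l + 16) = (l - 4)^2*(l - 1)*(l^2 - 4) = (l - 4)^2*(l - 1)*(l + 2)*(l - 2)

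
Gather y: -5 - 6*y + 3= -6*y - 2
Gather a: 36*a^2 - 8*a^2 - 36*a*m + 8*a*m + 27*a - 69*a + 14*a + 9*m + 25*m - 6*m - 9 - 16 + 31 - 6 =28*a^2 + a*(-28*m - 28) + 28*m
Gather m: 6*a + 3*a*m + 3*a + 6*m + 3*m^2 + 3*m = 9*a + 3*m^2 + m*(3*a + 9)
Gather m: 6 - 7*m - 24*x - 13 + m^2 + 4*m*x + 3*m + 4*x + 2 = m^2 + m*(4*x - 4) - 20*x - 5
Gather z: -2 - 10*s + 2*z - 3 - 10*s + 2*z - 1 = -20*s + 4*z - 6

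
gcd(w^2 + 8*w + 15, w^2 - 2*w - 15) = w + 3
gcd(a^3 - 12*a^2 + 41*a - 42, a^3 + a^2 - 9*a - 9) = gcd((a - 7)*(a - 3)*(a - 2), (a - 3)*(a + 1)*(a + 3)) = a - 3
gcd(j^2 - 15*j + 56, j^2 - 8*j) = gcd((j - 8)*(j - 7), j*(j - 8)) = j - 8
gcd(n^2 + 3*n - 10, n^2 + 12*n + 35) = n + 5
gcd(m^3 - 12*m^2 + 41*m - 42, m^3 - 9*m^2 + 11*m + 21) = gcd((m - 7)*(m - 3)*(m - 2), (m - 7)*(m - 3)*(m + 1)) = m^2 - 10*m + 21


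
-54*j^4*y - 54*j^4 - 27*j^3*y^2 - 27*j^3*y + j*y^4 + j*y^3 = (-6*j + y)*(3*j + y)^2*(j*y + j)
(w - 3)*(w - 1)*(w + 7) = w^3 + 3*w^2 - 25*w + 21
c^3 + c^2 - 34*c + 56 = (c - 4)*(c - 2)*(c + 7)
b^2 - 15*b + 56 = (b - 8)*(b - 7)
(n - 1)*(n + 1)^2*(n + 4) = n^4 + 5*n^3 + 3*n^2 - 5*n - 4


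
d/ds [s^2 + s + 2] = 2*s + 1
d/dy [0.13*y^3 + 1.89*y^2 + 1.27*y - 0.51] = 0.39*y^2 + 3.78*y + 1.27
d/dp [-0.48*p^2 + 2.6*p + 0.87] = 2.6 - 0.96*p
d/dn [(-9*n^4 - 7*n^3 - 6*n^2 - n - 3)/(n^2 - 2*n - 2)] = (-18*n^5 + 47*n^4 + 100*n^3 + 55*n^2 + 30*n - 4)/(n^4 - 4*n^3 + 8*n + 4)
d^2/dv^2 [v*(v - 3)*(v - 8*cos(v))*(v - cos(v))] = 9*v^3*cos(v) + 54*v^2*sin(v) - 27*v^2*cos(v) - 16*v^2*cos(2*v) + 12*v^2 - 108*v*sin(v) - 32*v*sin(2*v) - 54*v*cos(v) + 48*v*cos(2*v) - 18*v + 48*sin(2*v) + 54*cos(v) + 8*cos(2*v) + 8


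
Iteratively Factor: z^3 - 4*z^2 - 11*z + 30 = (z + 3)*(z^2 - 7*z + 10) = (z - 5)*(z + 3)*(z - 2)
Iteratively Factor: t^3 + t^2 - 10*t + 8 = (t + 4)*(t^2 - 3*t + 2) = (t - 1)*(t + 4)*(t - 2)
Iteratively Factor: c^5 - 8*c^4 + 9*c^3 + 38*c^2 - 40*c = (c + 2)*(c^4 - 10*c^3 + 29*c^2 - 20*c) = c*(c + 2)*(c^3 - 10*c^2 + 29*c - 20) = c*(c - 1)*(c + 2)*(c^2 - 9*c + 20) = c*(c - 5)*(c - 1)*(c + 2)*(c - 4)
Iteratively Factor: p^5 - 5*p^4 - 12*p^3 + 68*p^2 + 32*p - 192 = (p - 2)*(p^4 - 3*p^3 - 18*p^2 + 32*p + 96) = (p - 4)*(p - 2)*(p^3 + p^2 - 14*p - 24) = (p - 4)*(p - 2)*(p + 2)*(p^2 - p - 12) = (p - 4)^2*(p - 2)*(p + 2)*(p + 3)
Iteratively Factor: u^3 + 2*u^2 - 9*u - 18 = (u + 2)*(u^2 - 9) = (u + 2)*(u + 3)*(u - 3)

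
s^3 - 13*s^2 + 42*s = s*(s - 7)*(s - 6)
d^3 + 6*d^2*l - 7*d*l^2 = d*(d - l)*(d + 7*l)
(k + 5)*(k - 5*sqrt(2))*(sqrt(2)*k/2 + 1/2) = sqrt(2)*k^3/2 - 9*k^2/2 + 5*sqrt(2)*k^2/2 - 45*k/2 - 5*sqrt(2)*k/2 - 25*sqrt(2)/2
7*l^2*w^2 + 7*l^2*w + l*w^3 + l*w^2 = w*(7*l + w)*(l*w + l)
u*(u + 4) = u^2 + 4*u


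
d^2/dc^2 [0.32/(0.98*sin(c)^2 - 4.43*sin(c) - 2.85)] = (1.229312*sin(c)^4 - 4.167744*sin(c)^3 + 8.01104*sin(c)^2 + 4.295328*sin(c) - 14.347456)/(-0.98*sin(c)^2 + 4.43*sin(c) + 2.85)^3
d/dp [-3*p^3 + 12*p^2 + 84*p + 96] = -9*p^2 + 24*p + 84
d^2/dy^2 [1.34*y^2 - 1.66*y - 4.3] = 2.68000000000000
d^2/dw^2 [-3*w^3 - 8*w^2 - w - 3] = -18*w - 16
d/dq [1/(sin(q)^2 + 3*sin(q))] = -(2*sin(q) + 3)*cos(q)/((sin(q) + 3)^2*sin(q)^2)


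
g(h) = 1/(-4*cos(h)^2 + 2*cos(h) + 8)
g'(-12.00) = -0.05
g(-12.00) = 0.15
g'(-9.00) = -0.47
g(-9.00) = 0.35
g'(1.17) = -0.02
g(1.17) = 0.12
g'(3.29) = -0.33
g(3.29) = 0.47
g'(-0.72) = 0.05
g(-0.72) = 0.14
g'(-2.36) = -0.26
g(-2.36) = 0.22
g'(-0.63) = 0.05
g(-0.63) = 0.14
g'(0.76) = -0.05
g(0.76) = 0.14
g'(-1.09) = 0.02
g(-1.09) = 0.12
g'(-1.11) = 0.02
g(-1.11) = 0.12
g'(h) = (-8*sin(h)*cos(h) + 2*sin(h))/(-4*cos(h)^2 + 2*cos(h) + 8)^2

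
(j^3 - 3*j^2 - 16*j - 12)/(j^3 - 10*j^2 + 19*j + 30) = (j + 2)/(j - 5)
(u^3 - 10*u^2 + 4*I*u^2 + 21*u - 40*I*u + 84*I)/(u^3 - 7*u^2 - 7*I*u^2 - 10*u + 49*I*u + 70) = (u^2 + u*(-3 + 4*I) - 12*I)/(u^2 - 7*I*u - 10)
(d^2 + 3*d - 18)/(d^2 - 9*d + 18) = (d + 6)/(d - 6)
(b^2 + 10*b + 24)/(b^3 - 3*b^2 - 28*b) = (b + 6)/(b*(b - 7))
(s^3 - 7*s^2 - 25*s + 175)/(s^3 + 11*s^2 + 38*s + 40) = (s^2 - 12*s + 35)/(s^2 + 6*s + 8)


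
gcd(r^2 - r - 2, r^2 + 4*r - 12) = r - 2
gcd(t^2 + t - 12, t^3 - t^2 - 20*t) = t + 4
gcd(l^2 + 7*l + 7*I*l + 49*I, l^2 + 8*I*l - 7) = l + 7*I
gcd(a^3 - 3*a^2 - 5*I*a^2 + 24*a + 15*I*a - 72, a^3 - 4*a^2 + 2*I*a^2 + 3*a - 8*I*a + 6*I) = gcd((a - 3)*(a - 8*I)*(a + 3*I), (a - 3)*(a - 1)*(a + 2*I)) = a - 3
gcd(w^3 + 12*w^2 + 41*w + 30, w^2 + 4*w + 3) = w + 1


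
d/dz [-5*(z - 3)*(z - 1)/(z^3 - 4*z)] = 5*(z^4 - 8*z^3 + 13*z^2 - 12)/(z^2*(z^4 - 8*z^2 + 16))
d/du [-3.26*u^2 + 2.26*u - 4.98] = 2.26 - 6.52*u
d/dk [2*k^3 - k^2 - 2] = 2*k*(3*k - 1)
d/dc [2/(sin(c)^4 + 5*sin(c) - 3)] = -2*(4*sin(c)^3 + 5)*cos(c)/(sin(c)^4 + 5*sin(c) - 3)^2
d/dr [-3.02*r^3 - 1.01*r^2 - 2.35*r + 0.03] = -9.06*r^2 - 2.02*r - 2.35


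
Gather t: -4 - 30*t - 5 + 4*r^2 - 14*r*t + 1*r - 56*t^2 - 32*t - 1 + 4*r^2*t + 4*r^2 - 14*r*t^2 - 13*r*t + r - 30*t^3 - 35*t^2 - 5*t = 8*r^2 + 2*r - 30*t^3 + t^2*(-14*r - 91) + t*(4*r^2 - 27*r - 67) - 10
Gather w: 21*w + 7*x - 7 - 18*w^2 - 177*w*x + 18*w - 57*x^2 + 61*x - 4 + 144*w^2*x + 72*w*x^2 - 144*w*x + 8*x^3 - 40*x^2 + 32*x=w^2*(144*x - 18) + w*(72*x^2 - 321*x + 39) + 8*x^3 - 97*x^2 + 100*x - 11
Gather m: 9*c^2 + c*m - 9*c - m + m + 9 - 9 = 9*c^2 + c*m - 9*c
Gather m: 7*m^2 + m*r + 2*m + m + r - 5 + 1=7*m^2 + m*(r + 3) + r - 4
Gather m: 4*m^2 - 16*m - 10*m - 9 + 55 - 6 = 4*m^2 - 26*m + 40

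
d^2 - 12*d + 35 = (d - 7)*(d - 5)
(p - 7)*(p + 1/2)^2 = p^3 - 6*p^2 - 27*p/4 - 7/4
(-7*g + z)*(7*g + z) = -49*g^2 + z^2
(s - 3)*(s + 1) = s^2 - 2*s - 3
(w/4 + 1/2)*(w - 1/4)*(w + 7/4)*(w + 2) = w^4/4 + 11*w^3/8 + 153*w^2/64 + 17*w/16 - 7/16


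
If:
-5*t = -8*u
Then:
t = 8*u/5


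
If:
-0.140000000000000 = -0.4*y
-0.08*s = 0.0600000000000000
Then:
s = -0.75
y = 0.35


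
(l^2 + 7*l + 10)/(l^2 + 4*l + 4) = (l + 5)/(l + 2)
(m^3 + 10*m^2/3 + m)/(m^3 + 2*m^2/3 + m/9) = 3*(m + 3)/(3*m + 1)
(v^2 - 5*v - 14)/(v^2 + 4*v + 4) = (v - 7)/(v + 2)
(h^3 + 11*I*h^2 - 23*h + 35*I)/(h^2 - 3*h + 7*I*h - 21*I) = (h^2 + 4*I*h + 5)/(h - 3)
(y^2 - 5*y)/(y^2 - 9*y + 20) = y/(y - 4)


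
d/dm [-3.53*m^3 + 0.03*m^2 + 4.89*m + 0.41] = -10.59*m^2 + 0.06*m + 4.89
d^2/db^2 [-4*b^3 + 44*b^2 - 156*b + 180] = 88 - 24*b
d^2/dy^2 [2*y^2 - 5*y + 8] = 4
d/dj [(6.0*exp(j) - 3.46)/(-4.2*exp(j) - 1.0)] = -20.532*exp(j)/(4.2*exp(j) + 1.0)^2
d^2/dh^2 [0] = 0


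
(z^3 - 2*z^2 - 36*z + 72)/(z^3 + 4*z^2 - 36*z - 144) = (z - 2)/(z + 4)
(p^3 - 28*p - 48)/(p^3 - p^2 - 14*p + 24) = (p^2 - 4*p - 12)/(p^2 - 5*p + 6)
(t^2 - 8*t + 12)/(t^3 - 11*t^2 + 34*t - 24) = (t - 2)/(t^2 - 5*t + 4)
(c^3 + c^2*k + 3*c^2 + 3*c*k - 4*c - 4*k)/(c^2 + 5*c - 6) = (c^2 + c*k + 4*c + 4*k)/(c + 6)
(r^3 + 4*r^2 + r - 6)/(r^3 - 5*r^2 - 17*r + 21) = (r + 2)/(r - 7)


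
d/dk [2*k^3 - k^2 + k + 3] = 6*k^2 - 2*k + 1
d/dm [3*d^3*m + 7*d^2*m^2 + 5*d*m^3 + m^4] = 3*d^3 + 14*d^2*m + 15*d*m^2 + 4*m^3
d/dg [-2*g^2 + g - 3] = 1 - 4*g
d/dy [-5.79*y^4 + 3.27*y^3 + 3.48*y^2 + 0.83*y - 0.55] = -23.16*y^3 + 9.81*y^2 + 6.96*y + 0.83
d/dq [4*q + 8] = 4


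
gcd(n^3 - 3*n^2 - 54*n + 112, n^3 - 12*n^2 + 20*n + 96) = n - 8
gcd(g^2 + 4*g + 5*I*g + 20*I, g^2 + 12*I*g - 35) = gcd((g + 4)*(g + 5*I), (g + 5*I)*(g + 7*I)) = g + 5*I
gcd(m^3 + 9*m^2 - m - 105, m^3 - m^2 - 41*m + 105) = m^2 + 4*m - 21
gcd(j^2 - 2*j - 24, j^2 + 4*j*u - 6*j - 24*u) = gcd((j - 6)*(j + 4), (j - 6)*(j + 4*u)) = j - 6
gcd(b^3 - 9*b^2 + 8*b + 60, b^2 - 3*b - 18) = b - 6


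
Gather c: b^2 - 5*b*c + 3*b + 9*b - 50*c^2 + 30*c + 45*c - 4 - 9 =b^2 + 12*b - 50*c^2 + c*(75 - 5*b) - 13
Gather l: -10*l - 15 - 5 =-10*l - 20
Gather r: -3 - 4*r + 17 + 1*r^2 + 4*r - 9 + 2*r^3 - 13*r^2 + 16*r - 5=2*r^3 - 12*r^2 + 16*r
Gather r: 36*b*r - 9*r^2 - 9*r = -9*r^2 + r*(36*b - 9)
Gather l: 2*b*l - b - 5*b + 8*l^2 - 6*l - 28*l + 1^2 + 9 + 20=-6*b + 8*l^2 + l*(2*b - 34) + 30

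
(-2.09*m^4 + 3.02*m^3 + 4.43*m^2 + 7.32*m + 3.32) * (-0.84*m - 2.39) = 1.7556*m^5 + 2.4583*m^4 - 10.939*m^3 - 16.7365*m^2 - 20.2836*m - 7.9348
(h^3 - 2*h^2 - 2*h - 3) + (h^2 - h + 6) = h^3 - h^2 - 3*h + 3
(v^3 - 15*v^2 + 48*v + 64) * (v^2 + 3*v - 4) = v^5 - 12*v^4 - v^3 + 268*v^2 - 256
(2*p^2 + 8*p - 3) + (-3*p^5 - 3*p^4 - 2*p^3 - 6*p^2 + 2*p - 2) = -3*p^5 - 3*p^4 - 2*p^3 - 4*p^2 + 10*p - 5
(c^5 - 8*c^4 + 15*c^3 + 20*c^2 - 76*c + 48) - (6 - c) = c^5 - 8*c^4 + 15*c^3 + 20*c^2 - 75*c + 42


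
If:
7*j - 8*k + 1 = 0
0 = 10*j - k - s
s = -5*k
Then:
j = -1/27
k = 5/54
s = -25/54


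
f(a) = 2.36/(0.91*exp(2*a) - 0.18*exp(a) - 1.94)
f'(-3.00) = 0.00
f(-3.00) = -1.21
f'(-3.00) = 0.00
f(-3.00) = -1.21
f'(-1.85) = -0.01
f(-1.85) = -1.21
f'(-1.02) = -0.11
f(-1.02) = -1.25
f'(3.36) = -0.01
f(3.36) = 0.00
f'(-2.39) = 0.00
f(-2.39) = -1.21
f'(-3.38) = 0.00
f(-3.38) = -1.21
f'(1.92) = -0.13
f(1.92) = 0.06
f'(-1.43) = -0.04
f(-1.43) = -1.22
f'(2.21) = -0.07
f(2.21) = 0.03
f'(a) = 2.36*(-1.82*exp(2*a) + 0.18*exp(a))/(0.91*exp(2*a) - 0.18*exp(a) - 1.94)^2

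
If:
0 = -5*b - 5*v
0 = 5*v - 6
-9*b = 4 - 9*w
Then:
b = -6/5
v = 6/5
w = -34/45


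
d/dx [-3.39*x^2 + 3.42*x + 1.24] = 3.42 - 6.78*x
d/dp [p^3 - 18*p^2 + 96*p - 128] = 3*p^2 - 36*p + 96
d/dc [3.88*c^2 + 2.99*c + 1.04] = 7.76*c + 2.99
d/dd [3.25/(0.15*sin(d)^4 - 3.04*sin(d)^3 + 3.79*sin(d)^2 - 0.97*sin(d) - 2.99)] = (-1.95*sin(d)^3 + 29.64*sin(d)^2 - 24.635*sin(d) + 3.1525)*cos(d)/(-0.15*sin(d)^4 + 3.04*sin(d)^3 - 3.79*sin(d)^2 + 0.97*sin(d) + 2.99)^2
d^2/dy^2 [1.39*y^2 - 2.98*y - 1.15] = 2.78000000000000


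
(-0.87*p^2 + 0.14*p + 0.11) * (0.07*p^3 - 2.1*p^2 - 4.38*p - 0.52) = -0.0609*p^5 + 1.8368*p^4 + 3.5243*p^3 - 0.3918*p^2 - 0.5546*p - 0.0572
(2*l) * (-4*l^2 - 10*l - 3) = -8*l^3 - 20*l^2 - 6*l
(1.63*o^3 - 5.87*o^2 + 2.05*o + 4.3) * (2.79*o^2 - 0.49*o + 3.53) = 4.5477*o^5 - 17.176*o^4 + 14.3497*o^3 - 9.7286*o^2 + 5.1295*o + 15.179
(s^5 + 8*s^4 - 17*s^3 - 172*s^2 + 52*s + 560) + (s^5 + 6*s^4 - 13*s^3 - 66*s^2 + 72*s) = 2*s^5 + 14*s^4 - 30*s^3 - 238*s^2 + 124*s + 560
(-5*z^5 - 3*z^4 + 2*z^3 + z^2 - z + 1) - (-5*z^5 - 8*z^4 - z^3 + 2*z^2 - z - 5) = 5*z^4 + 3*z^3 - z^2 + 6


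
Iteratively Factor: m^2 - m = (m)*(m - 1)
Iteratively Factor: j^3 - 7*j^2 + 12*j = (j - 3)*(j^2 - 4*j) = (j - 4)*(j - 3)*(j)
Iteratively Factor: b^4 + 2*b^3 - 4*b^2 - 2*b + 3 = (b + 1)*(b^3 + b^2 - 5*b + 3) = (b - 1)*(b + 1)*(b^2 + 2*b - 3) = (b - 1)^2*(b + 1)*(b + 3)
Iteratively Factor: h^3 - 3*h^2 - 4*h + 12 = (h - 3)*(h^2 - 4) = (h - 3)*(h + 2)*(h - 2)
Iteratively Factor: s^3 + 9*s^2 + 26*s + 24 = (s + 4)*(s^2 + 5*s + 6) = (s + 3)*(s + 4)*(s + 2)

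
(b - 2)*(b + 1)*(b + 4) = b^3 + 3*b^2 - 6*b - 8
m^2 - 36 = (m - 6)*(m + 6)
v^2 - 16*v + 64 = (v - 8)^2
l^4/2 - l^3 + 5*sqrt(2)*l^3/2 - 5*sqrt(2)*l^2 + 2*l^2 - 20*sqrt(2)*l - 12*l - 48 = (l/2 + sqrt(2))*(l - 4)*(l + 2)*(l + 3*sqrt(2))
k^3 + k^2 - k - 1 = (k - 1)*(k + 1)^2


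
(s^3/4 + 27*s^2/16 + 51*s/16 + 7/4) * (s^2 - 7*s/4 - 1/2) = s^5/4 + 5*s^4/4 + 7*s^3/64 - 299*s^2/64 - 149*s/32 - 7/8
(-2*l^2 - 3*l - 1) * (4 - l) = 2*l^3 - 5*l^2 - 11*l - 4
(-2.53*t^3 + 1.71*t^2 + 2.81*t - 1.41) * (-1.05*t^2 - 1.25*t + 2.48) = 2.6565*t^5 + 1.367*t^4 - 11.3624*t^3 + 2.2088*t^2 + 8.7313*t - 3.4968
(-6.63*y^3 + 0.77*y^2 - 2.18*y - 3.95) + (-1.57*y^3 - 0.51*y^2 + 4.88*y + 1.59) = -8.2*y^3 + 0.26*y^2 + 2.7*y - 2.36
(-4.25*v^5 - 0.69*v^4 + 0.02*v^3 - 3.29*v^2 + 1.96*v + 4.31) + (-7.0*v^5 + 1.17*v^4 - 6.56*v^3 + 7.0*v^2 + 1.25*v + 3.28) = -11.25*v^5 + 0.48*v^4 - 6.54*v^3 + 3.71*v^2 + 3.21*v + 7.59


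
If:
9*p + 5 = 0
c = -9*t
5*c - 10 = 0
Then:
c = 2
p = -5/9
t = -2/9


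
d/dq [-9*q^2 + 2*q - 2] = 2 - 18*q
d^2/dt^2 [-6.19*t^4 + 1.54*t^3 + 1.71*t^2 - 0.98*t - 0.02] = -74.28*t^2 + 9.24*t + 3.42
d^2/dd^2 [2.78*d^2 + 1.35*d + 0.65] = 5.56000000000000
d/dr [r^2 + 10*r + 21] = 2*r + 10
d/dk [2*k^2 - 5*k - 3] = 4*k - 5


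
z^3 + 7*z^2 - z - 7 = (z - 1)*(z + 1)*(z + 7)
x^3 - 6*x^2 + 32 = (x - 4)^2*(x + 2)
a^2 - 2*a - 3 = (a - 3)*(a + 1)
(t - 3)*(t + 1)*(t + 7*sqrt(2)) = t^3 - 2*t^2 + 7*sqrt(2)*t^2 - 14*sqrt(2)*t - 3*t - 21*sqrt(2)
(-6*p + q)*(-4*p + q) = 24*p^2 - 10*p*q + q^2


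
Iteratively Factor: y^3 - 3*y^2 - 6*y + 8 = (y + 2)*(y^2 - 5*y + 4) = (y - 4)*(y + 2)*(y - 1)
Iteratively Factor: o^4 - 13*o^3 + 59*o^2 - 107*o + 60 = (o - 3)*(o^3 - 10*o^2 + 29*o - 20) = (o - 3)*(o - 1)*(o^2 - 9*o + 20) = (o - 4)*(o - 3)*(o - 1)*(o - 5)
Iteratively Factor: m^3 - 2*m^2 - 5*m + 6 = (m + 2)*(m^2 - 4*m + 3) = (m - 3)*(m + 2)*(m - 1)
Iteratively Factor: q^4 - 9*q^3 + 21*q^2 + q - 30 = (q - 3)*(q^3 - 6*q^2 + 3*q + 10) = (q - 5)*(q - 3)*(q^2 - q - 2) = (q - 5)*(q - 3)*(q - 2)*(q + 1)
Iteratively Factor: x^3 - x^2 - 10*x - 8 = (x + 1)*(x^2 - 2*x - 8) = (x - 4)*(x + 1)*(x + 2)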